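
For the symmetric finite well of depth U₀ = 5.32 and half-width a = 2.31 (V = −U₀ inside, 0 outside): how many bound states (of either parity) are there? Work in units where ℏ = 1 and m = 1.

N = 5

The dimensionless depth is z₀ = a√(2mU₀)/ℏ = 2.31 × √(10.64) = 7.535.
A new bound state (alternating even/odd) appears each time z₀ passes a multiple of π/2, so N = ⌊2z₀/π⌋ + 1 = ⌊4.797⌋ + 1 = 5.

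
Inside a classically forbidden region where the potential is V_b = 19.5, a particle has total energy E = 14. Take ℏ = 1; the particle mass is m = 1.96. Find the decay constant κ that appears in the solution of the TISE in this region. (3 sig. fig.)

Since E < V_b the TISE in this region is ψ'' = κ²ψ with κ = √(2m(V_b − E))/ℏ.
κ = √(2 × 1.96 × 5.5) = 4.643.

κ = 4.64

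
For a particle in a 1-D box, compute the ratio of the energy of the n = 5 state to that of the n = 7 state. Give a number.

0.510204

Since E_n ∝ n², the ratio is (5/7)² = 0.510204.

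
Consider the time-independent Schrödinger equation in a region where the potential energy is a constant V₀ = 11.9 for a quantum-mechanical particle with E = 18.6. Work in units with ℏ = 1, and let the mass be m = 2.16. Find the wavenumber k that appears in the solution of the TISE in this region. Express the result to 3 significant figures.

With E > V₀ the solution is oscillatory, ψ ∝ e^{±ikx} with k = √(2m(E − V₀))/ℏ.
k = √(2 × 2.16 × 6.7) = 5.380.

k = 5.38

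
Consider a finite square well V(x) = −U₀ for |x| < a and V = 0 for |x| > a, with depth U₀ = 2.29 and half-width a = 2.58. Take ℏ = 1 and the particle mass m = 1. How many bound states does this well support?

N = 4

The dimensionless depth is z₀ = a√(2mU₀)/ℏ = 2.58 × √(4.580) = 5.521.
A new bound state (alternating even/odd) appears each time z₀ passes a multiple of π/2, so N = ⌊2z₀/π⌋ + 1 = ⌊3.515⌋ + 1 = 4.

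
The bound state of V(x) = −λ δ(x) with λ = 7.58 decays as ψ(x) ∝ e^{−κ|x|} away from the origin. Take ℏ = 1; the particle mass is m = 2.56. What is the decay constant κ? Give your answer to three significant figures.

κ = 19.4

Integrating the TISE across x = 0 gives the cusp condition ψ'(0⁺) − ψ'(0⁻) = −(2mλ/ℏ²)ψ(0).
With ψ ∝ e^{−κ|x|} this yields −2κ = −2mλ/ℏ², so κ = mλ/ℏ² = 19.40.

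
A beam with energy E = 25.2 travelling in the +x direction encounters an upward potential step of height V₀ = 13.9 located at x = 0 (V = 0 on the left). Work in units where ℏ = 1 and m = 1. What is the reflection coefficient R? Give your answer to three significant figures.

On each side the TISE gives plane waves with k = √(2m(E − V))/ℏ: k₁ = √(2·1·25.2) = 7.099, k₂ = √(2·1·11.3) = 4.754.
Continuity of ψ and ψ′ at the step yields the reflection amplitude r = (k₁ − k₂)/(k₁ + k₂) = 0.1979; thus R = |r|² = 0.03915, T = 0.9608.

R = 0.0392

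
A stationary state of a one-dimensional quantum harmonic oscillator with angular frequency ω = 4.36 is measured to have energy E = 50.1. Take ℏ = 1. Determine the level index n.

Invert E_n = (n + ½)ℏω: n = E/ℏω − ½ = 10.991, so n = 11.

n = 11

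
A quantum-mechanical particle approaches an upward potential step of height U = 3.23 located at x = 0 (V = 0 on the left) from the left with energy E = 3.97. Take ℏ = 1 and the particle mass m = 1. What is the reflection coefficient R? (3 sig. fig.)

R = 0.158

The wavenumbers are k₁ = √(2mE)/ℏ = 2.818 on the left and k₂ = √(2m(E − U))/ℏ = 1.217 on the right.
Matching ψ and ψ′ at x = 0 gives r = (k₁ − k₂)/(k₁ + k₂), so R = r² = 0.1575 and T = 1 − R = 0.8425.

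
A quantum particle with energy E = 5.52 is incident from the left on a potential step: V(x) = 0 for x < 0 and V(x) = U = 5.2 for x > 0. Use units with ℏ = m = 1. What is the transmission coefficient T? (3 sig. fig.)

On each side the TISE gives plane waves with k = √(2m(E − V))/ℏ: k₁ = √(2·1·5.52) = 3.323, k₂ = √(2·1·0.32) = 0.8000.
Continuity of ψ and ψ′ at the step yields the reflection amplitude r = (k₁ − k₂)/(k₁ + k₂) = 0.6119; thus R = |r|² = 0.3744, T = 0.6256.

T = 0.626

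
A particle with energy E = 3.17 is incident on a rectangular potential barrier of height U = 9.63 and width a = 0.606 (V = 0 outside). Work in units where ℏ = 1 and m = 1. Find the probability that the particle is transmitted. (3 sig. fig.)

T = 0.0444

E < U: inside the barrier ψ ∝ e^{±κx} with κ = √(2m(U − E))/ℏ = 3.594.
κa = 2.178, sinh(κa) = 4.359.
The exact tunnelling result is T⁻¹ = 1 + U² sinh²(κa) / [4E(U − E)] = 22.51, so T = 0.0444.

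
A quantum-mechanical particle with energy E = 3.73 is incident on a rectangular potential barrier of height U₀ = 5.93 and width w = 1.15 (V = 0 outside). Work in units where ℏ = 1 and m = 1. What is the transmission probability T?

E < U₀: inside the barrier ψ ∝ e^{±κx} with κ = √(2m(U₀ − E))/ℏ = 2.098.
κw = 2.412, sinh(κw) = 5.535.
The exact tunnelling result is T⁻¹ = 1 + U₀² sinh²(κw) / [4E(U₀ − E)] = 33.82, so T = 0.0296.

T = 0.0296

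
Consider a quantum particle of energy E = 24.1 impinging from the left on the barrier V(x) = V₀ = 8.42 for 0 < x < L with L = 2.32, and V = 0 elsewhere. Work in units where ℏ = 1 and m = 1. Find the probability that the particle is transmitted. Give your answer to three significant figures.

E > V₀: inside the barrier k₂ = √(2m(E − V₀))/ℏ = 5.600, k₂L = 12.99.
Matching at both interfaces gives T⁻¹ = 1 + V₀² sin²(k₂L) / [4E(E − V₀)] = 1.008, hence T = 0.992.

T = 0.992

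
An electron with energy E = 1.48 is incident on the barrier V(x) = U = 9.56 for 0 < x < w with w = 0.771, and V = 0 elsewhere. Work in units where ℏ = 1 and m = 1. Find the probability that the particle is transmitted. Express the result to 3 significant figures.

T = 0.00425

Since E < U the interior solution is evanescent with decay constant κ = √(2m(U − E))/ℏ = 4.020.
κw = 3.099, sinh(κw) = 11.07.
The exact tunnelling result is T⁻¹ = 1 + U² sinh²(κw) / [4E(U − E)] = 235.1, so T = 0.00425.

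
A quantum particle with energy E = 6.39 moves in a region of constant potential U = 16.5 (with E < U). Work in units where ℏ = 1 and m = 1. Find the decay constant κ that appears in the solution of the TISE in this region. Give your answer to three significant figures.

κ = 4.50

Since E < U the TISE in this region is ψ'' = κ²ψ with κ = √(2m(U − E))/ℏ.
κ = √(2 × 1 × 10.11) = 4.497.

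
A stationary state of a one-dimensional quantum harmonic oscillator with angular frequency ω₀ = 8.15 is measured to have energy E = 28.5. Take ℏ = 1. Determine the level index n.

n = 3

Invert E_n = (n + ½)ℏω₀: n = E/ℏω₀ − ½ = 2.997, so n = 3.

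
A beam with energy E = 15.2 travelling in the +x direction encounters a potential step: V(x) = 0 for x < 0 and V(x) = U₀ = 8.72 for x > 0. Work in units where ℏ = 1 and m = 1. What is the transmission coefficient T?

On each side the TISE gives plane waves with k = √(2m(E − V))/ℏ: k₁ = √(2·1·15.2) = 5.514, k₂ = √(2·1·6.48) = 3.600.
Matching ψ and ψ′ at x = 0 gives r = (k₁ − k₂)/(k₁ + k₂), so R = r² = 0.04409 and T = 1 − R = 0.9559.

T = 0.956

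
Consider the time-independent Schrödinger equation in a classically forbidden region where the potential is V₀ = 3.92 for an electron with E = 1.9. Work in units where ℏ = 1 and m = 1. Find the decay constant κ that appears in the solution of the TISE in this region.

κ = 2.01

Since E < V₀ the TISE in this region is ψ'' = κ²ψ with κ = √(2m(V₀ − E))/ℏ.
κ = √(2 × 1 × 2.02) = 2.010.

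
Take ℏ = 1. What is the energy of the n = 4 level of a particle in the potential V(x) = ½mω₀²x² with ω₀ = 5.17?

E = 23.3

Using E_n = (n + ½)ℏω₀: E_4 = 4.5 × 5.17 = 23.27.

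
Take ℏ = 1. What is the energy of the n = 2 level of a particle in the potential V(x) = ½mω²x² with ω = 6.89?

The oscillator eigenvalues are E_n = ℏω(n + ½), so E_2 = 6.89 × 2.5 = 17.23.

E = 17.2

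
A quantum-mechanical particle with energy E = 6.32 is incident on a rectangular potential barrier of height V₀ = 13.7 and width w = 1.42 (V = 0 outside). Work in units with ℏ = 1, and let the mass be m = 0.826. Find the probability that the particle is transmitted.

T = 0.000196

E < V₀: inside the barrier ψ ∝ e^{±κx} with κ = √(2m(V₀ − E))/ℏ = 3.492.
κw = 4.958, sinh(κw) = 71.16.
Matching ψ, ψ′ at both faces gives T = [1 + V₀² sinh²(κw) / (4E(V₀ − E))]⁻¹ = 1/5096 = 0.000196.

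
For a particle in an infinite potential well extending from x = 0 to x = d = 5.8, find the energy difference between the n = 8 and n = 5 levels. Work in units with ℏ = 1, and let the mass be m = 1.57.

ΔE = 3.64

E_n = n²π²ℏ²/(2md²), so ΔE = (8² − 5²) π²ℏ²/(2md²).
ΔE = 39 × π² / (2 × 1.57 × 5.8²) = 3.644.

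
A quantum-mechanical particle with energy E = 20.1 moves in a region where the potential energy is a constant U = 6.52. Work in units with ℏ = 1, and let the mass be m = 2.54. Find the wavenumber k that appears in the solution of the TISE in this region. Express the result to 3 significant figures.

k = 8.31

With E > U the solution is oscillatory, ψ ∝ e^{±ikx} with k = √(2m(E − U))/ℏ.
k = √(2 × 2.54 × 13.58) = 8.306.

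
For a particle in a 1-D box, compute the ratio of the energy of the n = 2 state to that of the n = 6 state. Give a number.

E_n = n²π²ℏ²/(2mL²) so the ratio is n₂²/n₁² = 4/36 = 0.111111.

0.111111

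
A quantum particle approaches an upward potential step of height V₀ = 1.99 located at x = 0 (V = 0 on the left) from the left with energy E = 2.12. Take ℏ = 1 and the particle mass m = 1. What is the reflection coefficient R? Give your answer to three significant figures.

On each side the TISE gives plane waves with k = √(2m(E − V))/ℏ: k₁ = √(2·1·2.12) = 2.059, k₂ = √(2·1·0.13) = 0.5099.
Matching ψ and ψ′ at x = 0 gives r = (k₁ − k₂)/(k₁ + k₂), so R = r² = 0.3637 and T = 1 − R = 0.6363.

R = 0.364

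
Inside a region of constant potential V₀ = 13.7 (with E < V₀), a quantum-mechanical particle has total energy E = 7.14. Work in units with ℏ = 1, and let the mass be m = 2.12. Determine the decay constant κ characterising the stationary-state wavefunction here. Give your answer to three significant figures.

κ = 5.27

Since E < V₀ the TISE in this region is ψ'' = κ²ψ with κ = √(2m(V₀ − E))/ℏ.
κ = √(2 × 2.12 × 6.56) = 5.274.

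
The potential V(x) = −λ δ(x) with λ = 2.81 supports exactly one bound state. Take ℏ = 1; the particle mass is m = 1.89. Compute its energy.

The bound state is ψ(x) = √κ e^{−κ|x|}. The derivative jump ψ'(0⁺) − ψ'(0⁻) = −(2mλ/ℏ²)ψ(0) fixes κ = mλ/ℏ² = 5.311.
Then E = −ℏ²κ²/(2m) = −mλ²/(2ℏ²) = -7.462.

E = -7.46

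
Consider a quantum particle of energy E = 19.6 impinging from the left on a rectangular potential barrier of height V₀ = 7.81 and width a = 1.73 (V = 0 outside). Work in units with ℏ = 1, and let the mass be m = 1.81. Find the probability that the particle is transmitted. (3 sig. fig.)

T = 0.943

Above the barrier the interior wavenumber is k₂ = √(2m(E − V₀))/ℏ = 6.533, giving phase k₂a = 11.30.
T = [1 + V₀² sin²(k₂a) / (4E(E − V₀))]⁻¹ = 1/1.060 = 0.943.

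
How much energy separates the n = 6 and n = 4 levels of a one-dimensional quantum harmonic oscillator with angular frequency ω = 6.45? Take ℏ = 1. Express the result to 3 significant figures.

ΔE = 12.9

E_n = ℏω(n + ½), so ΔE = (6 − 4) ℏω = 2 × 6.45 = 12.90.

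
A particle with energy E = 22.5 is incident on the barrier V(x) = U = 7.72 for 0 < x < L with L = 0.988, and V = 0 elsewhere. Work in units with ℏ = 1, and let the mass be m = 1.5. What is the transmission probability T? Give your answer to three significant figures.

Above the barrier the interior wavenumber is k₂ = √(2m(E − U))/ℏ = 6.659, giving phase k₂L = 6.579.
T = [1 + U² sin²(k₂L) / (4E(E − U))]⁻¹ = 1/1.004 = 0.996.

T = 0.996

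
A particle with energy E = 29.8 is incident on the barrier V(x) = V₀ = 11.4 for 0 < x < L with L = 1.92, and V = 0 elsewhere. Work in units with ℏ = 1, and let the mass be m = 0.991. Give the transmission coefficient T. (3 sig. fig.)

Above the barrier the interior wavenumber is k₂ = √(2m(E − V₀))/ℏ = 6.039, giving phase k₂L = 11.59.
Matching at both interfaces gives T⁻¹ = 1 + V₀² sin²(k₂L) / [4E(E − V₀)] = 1.040, hence T = 0.961.

T = 0.961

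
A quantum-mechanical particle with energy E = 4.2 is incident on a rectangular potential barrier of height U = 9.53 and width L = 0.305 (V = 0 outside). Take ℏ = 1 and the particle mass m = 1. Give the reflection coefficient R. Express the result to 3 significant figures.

R = 0.581

E < U: inside the barrier ψ ∝ e^{±κx} with κ = √(2m(U − E))/ℏ = 3.265.
κL = 0.9958, sinh(κL) = 1.169.
The exact tunnelling result is T⁻¹ = 1 + U² sinh²(κL) / [4E(U − E)] = 2.385, so T = 0.419.
R = 1 − T = 0.581.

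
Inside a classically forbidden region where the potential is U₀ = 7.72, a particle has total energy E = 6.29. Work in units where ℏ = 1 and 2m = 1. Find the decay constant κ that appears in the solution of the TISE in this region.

κ = 1.20

Since E < U₀ the TISE in this region is ψ'' = κ²ψ with κ = √(2m(U₀ − E))/ℏ.
κ = √(2 × 0.5 × 1.43) = 1.196.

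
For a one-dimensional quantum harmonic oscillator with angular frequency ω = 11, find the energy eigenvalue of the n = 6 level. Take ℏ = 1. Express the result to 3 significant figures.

The oscillator eigenvalues are E_n = ℏω(n + ½), so E_6 = 11 × 6.5 = 71.50.

E = 71.5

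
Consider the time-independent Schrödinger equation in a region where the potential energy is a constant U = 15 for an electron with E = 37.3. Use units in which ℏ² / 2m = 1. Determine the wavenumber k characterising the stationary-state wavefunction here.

k = 4.72

With E > U the solution is oscillatory, ψ ∝ e^{±ikx} with k = √(2m(E − U))/ℏ.
k = √(2 × 0.5 × 22.3) = 4.722.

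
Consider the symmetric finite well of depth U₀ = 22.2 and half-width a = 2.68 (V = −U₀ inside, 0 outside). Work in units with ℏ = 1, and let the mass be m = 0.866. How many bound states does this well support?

The dimensionless depth is z₀ = a√(2mU₀)/ℏ = 2.68 × √(38.45) = 16.62.
The even/odd transcendental equations gain one root per π/2 in z₀, giving N = 1 + ⌊2z₀/π⌋ = 1 + ⌊10.58⌋ = 11.

N = 11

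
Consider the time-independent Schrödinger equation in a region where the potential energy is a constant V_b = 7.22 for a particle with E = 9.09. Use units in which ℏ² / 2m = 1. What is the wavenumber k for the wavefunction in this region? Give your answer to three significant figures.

With E > V_b the solution is oscillatory, ψ ∝ e^{±ikx} with k = √(2m(E − V_b))/ℏ.
k = √(2 × 0.5 × 1.87) = 1.367.

k = 1.37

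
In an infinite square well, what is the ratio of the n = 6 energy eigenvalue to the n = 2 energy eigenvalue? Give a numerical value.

9

E_n = n²π²ℏ²/(2mL²) so the ratio is n₂²/n₁² = 36/4 = 9.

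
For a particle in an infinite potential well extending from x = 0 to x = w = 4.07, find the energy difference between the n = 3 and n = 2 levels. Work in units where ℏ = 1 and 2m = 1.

ΔE = 2.98

E_n = n²π²ℏ²/(2mw²), so ΔE = (3² − 2²) π²ℏ²/(2mw²).
ΔE = 5 × π² / (2 × 0.5 × 4.07²) = 2.979.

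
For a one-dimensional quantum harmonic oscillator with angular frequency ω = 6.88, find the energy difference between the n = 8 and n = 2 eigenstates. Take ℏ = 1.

E_n = ℏω(n + ½), so ΔE = (8 − 2) ℏω = 6 × 6.88 = 41.28.

ΔE = 41.3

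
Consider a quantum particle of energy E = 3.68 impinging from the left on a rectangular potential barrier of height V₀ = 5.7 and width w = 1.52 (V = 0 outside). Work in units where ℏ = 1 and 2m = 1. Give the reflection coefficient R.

E < V₀: inside the barrier ψ ∝ e^{±κx} with κ = √(2m(V₀ − E))/ℏ = 1.421.
κw = 2.160, sinh(κw) = 4.279.
The exact tunnelling result is T⁻¹ = 1 + V₀² sinh²(κw) / [4E(V₀ − E)] = 21.01, so T = 0.0476.
R = 1 − T = 0.952.

R = 0.952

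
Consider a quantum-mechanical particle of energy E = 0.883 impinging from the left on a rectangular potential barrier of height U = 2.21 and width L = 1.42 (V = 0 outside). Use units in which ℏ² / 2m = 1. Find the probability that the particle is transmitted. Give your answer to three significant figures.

Since E < U the interior solution is evanescent with decay constant κ = √(2m(U − E))/ℏ = 1.152.
κL = 1.636, sinh(κL) = 2.469.
Matching ψ, ψ′ at both faces gives T = [1 + U² sinh²(κL) / (4E(U − E))]⁻¹ = 1/7.354 = 0.136.

T = 0.136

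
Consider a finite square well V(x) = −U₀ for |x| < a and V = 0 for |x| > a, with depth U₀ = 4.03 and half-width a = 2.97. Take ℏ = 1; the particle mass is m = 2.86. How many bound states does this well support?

N = 10

Define the well-strength parameter z₀ = (a/ℏ)√(2mU₀) = 2.97 × √(2·2.86·4.03) = 14.26.
The even/odd transcendental equations gain one root per π/2 in z₀, giving N = 1 + ⌊2z₀/π⌋ = 1 + ⌊9.078⌋ = 10.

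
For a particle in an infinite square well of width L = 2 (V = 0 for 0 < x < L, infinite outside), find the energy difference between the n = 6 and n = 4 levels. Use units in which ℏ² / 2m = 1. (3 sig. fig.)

E_n = n²π²ℏ²/(2mL²), so ΔE = (6² − 4²) π²ℏ²/(2mL²).
ΔE = 20 × π² / (2 × 0.5 × 2²) = 49.35.

ΔE = 49.3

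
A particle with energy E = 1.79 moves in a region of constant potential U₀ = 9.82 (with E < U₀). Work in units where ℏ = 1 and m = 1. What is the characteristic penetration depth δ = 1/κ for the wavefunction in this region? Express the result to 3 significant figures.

Since E < U₀ the TISE in this region is ψ'' = κ²ψ with κ = √(2m(U₀ − E))/ℏ.
κ = √(2 × 1 × 8.03) = 4.007. The penetration depth is δ = 1/κ = 0.250.

δ = 0.250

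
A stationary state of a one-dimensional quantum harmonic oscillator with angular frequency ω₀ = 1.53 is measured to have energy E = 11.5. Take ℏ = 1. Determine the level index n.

n = 7

Invert E_n = (n + ½)ℏω₀: n = E/ℏω₀ − ½ = 7.016, so n = 7.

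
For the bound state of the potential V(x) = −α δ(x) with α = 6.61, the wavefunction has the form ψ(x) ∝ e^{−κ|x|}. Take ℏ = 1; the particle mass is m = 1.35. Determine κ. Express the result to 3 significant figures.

Integrate −(ℏ²/2m)ψ'' − αδ(x)ψ = Eψ from −ε to +ε: the ψ'' term gives ψ'(0⁺) − ψ'(0⁻) and the δ term gives −(2mα/ℏ²)ψ(0).
With ψ ∝ e^{−κ|x|} this yields −2κ = −2mα/ℏ², so κ = mα/ℏ² = 8.924.

κ = 8.92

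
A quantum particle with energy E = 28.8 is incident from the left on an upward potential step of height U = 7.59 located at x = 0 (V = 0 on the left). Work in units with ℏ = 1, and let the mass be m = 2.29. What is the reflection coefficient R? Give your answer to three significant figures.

On each side the TISE gives plane waves with k = √(2m(E − V))/ℏ: k₁ = √(2·2.29·28.8) = 11.48, k₂ = √(2·2.29·21.21) = 9.856.
Matching ψ and ψ′ at x = 0 gives r = (k₁ − k₂)/(k₁ + k₂), so R = r² = 0.005826 and T = 1 − R = 0.9942.

R = 0.00583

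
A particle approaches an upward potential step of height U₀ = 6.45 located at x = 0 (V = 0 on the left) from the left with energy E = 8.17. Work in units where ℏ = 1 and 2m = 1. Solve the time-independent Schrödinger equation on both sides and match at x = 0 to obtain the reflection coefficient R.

The wavenumbers are k₁ = √(2mE)/ℏ = 2.858 on the left and k₂ = √(2m(E − U₀))/ℏ = 1.311 on the right.
Matching ψ and ψ′ at x = 0 gives r = (k₁ − k₂)/(k₁ + k₂), so R = r² = 0.1376 and T = 1 − R = 0.8624.

R = 0.138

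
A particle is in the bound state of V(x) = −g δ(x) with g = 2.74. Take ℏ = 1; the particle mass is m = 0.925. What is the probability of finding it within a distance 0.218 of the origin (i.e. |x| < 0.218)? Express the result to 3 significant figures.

P = 0.669

The normalised bound state is ψ = √κ e^{−κ|x|} with κ = mg/ℏ² = 2.535.
P(|x| < d) = ∫_{−d}^{d} κ e^{−2κ|x|} dx = 1 − e^{−2κd} = 1 − e^{−1.105} = 0.6688.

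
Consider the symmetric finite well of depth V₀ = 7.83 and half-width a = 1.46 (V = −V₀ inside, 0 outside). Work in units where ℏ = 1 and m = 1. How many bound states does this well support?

N = 4

Define the well-strength parameter z₀ = (a/ℏ)√(2mV₀) = 1.46 × √(2·1·7.83) = 5.778.
The even/odd transcendental equations gain one root per π/2 in z₀, giving N = 1 + ⌊2z₀/π⌋ = 1 + ⌊3.678⌋ = 4.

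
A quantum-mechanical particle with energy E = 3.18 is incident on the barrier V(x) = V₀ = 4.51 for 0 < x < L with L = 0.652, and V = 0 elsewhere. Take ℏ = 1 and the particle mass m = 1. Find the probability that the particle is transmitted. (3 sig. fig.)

Since E < V₀ the interior solution is evanescent with decay constant κ = √(2m(V₀ − E))/ℏ = 1.631.
κL = 1.063, sinh(κL) = 1.275.
Matching ψ, ψ′ at both faces gives T = [1 + V₀² sinh²(κL) / (4E(V₀ − E))]⁻¹ = 1/2.956 = 0.338.

T = 0.338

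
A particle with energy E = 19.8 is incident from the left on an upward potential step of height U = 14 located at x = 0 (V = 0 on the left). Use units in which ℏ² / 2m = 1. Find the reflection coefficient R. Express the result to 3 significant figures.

R = 0.0886

On each side the TISE gives plane waves with k = √(2m(E − V))/ℏ: k₁ = √(2·½·19.8) = 4.450, k₂ = √(2·½·5.8) = 2.408.
Continuity of ψ and ψ′ at the step yields the reflection amplitude r = (k₁ − k₂)/(k₁ + k₂) = 0.2977; thus R = |r|² = 0.08860, T = 0.9114.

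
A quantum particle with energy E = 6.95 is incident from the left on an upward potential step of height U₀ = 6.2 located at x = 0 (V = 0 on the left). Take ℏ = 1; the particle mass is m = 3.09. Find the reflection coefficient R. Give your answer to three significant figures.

R = 0.255

The wavenumbers are k₁ = √(2mE)/ℏ = 6.554 on the left and k₂ = √(2m(E − U₀))/ℏ = 2.153 on the right.
Matching ψ and ψ′ at x = 0 gives r = (k₁ − k₂)/(k₁ + k₂), so R = r² = 0.2555 and T = 1 − R = 0.7445.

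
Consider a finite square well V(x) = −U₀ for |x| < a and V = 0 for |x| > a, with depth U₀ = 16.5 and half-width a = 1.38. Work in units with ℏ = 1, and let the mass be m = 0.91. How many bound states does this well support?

The dimensionless depth is z₀ = a√(2mU₀)/ℏ = 1.38 × √(30.03) = 7.562.
A new bound state (alternating even/odd) appears each time z₀ passes a multiple of π/2, so N = ⌊2z₀/π⌋ + 1 = ⌊4.814⌋ + 1 = 5.

N = 5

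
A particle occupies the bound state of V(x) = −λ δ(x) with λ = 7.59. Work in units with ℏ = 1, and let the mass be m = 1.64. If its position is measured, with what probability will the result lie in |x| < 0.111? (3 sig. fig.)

The normalised bound state is ψ = √κ e^{−κ|x|} with κ = mλ/ℏ² = 12.45.
P(|x| < d) = ∫_{−d}^{d} κ e^{−2κ|x|} dx = 1 − e^{−2κd} = 1 − e^{−2.763} = 0.9369.

P = 0.937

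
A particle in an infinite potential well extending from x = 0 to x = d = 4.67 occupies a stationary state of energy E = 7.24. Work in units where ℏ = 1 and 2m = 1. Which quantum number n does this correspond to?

n = 4

For an infinite well E_n = n²π²ℏ²/(2md²), so n = (d/πℏ)√(2mE).
n = (4.67/π) × √(2 × 0.5 × 7.24) = 4.000 → n = 4.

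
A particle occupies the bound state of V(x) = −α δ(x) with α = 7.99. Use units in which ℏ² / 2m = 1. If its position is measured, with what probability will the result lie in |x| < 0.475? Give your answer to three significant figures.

The normalised bound state is ψ = √κ e^{−κ|x|} with κ = mα/ℏ² = 3.995.
P(|x| < d) = ∫_{−d}^{d} κ e^{−2κ|x|} dx = 1 − e^{−2κd} = 1 − e^{−3.795} = 0.9775.

P = 0.978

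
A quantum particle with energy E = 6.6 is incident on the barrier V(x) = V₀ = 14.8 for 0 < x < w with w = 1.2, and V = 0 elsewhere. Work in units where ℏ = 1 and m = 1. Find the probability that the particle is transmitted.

E < V₀: inside the barrier ψ ∝ e^{±κx} with κ = √(2m(V₀ − E))/ℏ = 4.050.
κw = 4.860, sinh(κw) = 64.48.
Matching ψ, ψ′ at both faces gives T = [1 + V₀² sinh²(κw) / (4E(V₀ − E))]⁻¹ = 1/4208 = 0.000238.

T = 0.000238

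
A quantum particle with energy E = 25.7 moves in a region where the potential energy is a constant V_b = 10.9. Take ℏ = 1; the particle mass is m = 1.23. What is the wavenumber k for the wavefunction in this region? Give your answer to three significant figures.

With E > V_b the solution is oscillatory, ψ ∝ e^{±ikx} with k = √(2m(E − V_b))/ℏ.
k = √(2 × 1.23 × 14.8) = 6.034.

k = 6.03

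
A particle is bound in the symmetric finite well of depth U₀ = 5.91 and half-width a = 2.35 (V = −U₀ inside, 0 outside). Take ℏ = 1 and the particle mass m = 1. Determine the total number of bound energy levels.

Define the well-strength parameter z₀ = (a/ℏ)√(2mU₀) = 2.35 × √(2·1·5.91) = 8.079.
A new bound state (alternating even/odd) appears each time z₀ passes a multiple of π/2, so N = ⌊2z₀/π⌋ + 1 = ⌊5.143⌋ + 1 = 6.

N = 6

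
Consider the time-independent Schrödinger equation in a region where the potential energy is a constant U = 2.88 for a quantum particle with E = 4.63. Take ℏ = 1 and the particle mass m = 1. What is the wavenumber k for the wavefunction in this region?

With E > U the solution is oscillatory, ψ ∝ e^{±ikx} with k = √(2m(E − U))/ℏ.
k = √(2 × 1 × 1.75) = 1.871.

k = 1.87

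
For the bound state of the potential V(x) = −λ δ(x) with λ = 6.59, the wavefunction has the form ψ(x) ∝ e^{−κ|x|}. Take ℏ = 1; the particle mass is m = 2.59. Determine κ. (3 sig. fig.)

κ = 17.1

Integrate −(ℏ²/2m)ψ'' − λδ(x)ψ = Eψ from −ε to +ε: the ψ'' term gives ψ'(0⁺) − ψ'(0⁻) and the δ term gives −(2mλ/ℏ²)ψ(0).
With ψ ∝ e^{−κ|x|} this yields −2κ = −2mλ/ℏ², so κ = mλ/ℏ² = 17.07.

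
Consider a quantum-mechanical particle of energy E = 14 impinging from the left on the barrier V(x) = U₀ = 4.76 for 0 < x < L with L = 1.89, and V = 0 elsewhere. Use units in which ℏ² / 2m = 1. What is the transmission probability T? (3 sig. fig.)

Above the barrier the interior wavenumber is k₂ = √(2m(E − U₀))/ℏ = 3.040, giving phase k₂L = 5.745.
Matching at both interfaces gives T⁻¹ = 1 + U₀² sin²(k₂L) / [4E(E − U₀)] = 1.012, hence T = 0.989.

T = 0.989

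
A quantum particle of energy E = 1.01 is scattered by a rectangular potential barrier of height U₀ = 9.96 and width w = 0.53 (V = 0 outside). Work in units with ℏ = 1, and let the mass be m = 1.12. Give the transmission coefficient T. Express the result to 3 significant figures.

Since E < U₀ the interior solution is evanescent with decay constant κ = √(2m(U₀ − E))/ℏ = 4.477.
κw = 2.373, sinh(κw) = 5.319.
The exact tunnelling result is T⁻¹ = 1 + U₀² sinh²(κw) / [4E(U₀ − E)] = 78.61, so T = 0.0127.

T = 0.0127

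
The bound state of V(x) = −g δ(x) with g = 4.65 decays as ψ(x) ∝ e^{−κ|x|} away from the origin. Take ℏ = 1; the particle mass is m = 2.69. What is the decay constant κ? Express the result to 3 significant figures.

Integrating the TISE across x = 0 gives the cusp condition ψ'(0⁺) − ψ'(0⁻) = −(2mg/ℏ²)ψ(0).
With ψ ∝ e^{−κ|x|} this yields −2κ = −2mg/ℏ², so κ = mg/ℏ² = 12.51.

κ = 12.5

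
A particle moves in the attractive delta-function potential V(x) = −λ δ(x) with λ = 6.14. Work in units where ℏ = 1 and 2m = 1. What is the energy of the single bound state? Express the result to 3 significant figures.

The bound state is ψ(x) = √κ e^{−κ|x|}. The derivative jump ψ'(0⁺) − ψ'(0⁻) = −(2mλ/ℏ²)ψ(0) fixes κ = mλ/ℏ² = 3.070.
Then E = −ℏ²κ²/(2m) = −mλ²/(2ℏ²) = -9.425.

E = -9.42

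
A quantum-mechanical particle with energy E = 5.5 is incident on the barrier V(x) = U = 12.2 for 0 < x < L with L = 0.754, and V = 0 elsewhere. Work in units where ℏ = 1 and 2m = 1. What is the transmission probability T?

T = 0.0768

E < U: inside the barrier ψ ∝ e^{±κx} with κ = √(2m(U − E))/ℏ = 2.588.
κL = 1.952, sinh(κL) = 3.449.
The exact tunnelling result is T⁻¹ = 1 + U² sinh²(κL) / [4E(U − E)] = 13.01, so T = 0.0768.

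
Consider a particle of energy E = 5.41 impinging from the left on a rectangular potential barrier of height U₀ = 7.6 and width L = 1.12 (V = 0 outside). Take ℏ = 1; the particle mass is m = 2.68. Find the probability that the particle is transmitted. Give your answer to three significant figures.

T = 0.00152

Since E < U₀ the interior solution is evanescent with decay constant κ = √(2m(U₀ − E))/ℏ = 3.426.
κL = 3.837, sinh(κL) = 23.19.
The exact tunnelling result is T⁻¹ = 1 + U₀² sinh²(κL) / [4E(U₀ − E)] = 656.4, so T = 0.00152.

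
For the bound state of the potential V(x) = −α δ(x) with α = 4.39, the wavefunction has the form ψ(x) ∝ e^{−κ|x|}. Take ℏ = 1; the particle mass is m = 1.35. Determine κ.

κ = 5.93

Integrate −(ℏ²/2m)ψ'' − αδ(x)ψ = Eψ from −ε to +ε: the ψ'' term gives ψ'(0⁺) − ψ'(0⁻) and the δ term gives −(2mα/ℏ²)ψ(0).
With ψ ∝ e^{−κ|x|} this yields −2κ = −2mα/ℏ², so κ = mα/ℏ² = 5.927.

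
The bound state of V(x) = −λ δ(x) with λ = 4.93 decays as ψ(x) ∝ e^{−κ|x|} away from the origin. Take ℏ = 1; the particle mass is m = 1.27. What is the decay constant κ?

Integrating the TISE across x = 0 gives the cusp condition ψ'(0⁺) − ψ'(0⁻) = −(2mλ/ℏ²)ψ(0).
With ψ ∝ e^{−κ|x|} this yields −2κ = −2mλ/ℏ², so κ = mλ/ℏ² = 6.261.

κ = 6.26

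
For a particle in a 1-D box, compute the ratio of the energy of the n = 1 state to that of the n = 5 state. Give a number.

Since E_n ∝ n², the ratio is (1/5)² = 0.04.

0.04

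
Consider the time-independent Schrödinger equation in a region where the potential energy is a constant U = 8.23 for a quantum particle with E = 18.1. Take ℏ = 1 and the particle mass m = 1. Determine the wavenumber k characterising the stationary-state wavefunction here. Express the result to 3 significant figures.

With E > U the solution is oscillatory, ψ ∝ e^{±ikx} with k = √(2m(E − U))/ℏ.
k = √(2 × 1 × 9.87) = 4.443.

k = 4.44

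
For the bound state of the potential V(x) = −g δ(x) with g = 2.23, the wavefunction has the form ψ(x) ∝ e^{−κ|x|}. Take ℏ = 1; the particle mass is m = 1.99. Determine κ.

Integrating the TISE across x = 0 gives the cusp condition ψ'(0⁺) − ψ'(0⁻) = −(2mg/ℏ²)ψ(0).
With ψ ∝ e^{−κ|x|} this yields −2κ = −2mg/ℏ², so κ = mg/ℏ² = 4.438.

κ = 4.44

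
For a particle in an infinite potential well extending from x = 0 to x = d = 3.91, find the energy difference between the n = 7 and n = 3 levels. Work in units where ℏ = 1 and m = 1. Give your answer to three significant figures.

ΔE = 12.9

E_n = n²π²ℏ²/(2md²), so ΔE = (7² − 3²) π²ℏ²/(2md²).
ΔE = 40 × π² / (2 × 1 × 3.91²) = 12.91.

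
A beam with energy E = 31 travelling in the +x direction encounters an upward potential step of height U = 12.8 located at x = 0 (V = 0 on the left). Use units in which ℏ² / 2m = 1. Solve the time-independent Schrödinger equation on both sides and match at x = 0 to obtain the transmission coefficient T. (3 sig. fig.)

T = 0.982

The wavenumbers are k₁ = √(2mE)/ℏ = 5.568 on the left and k₂ = √(2m(E − U))/ℏ = 4.266 on the right.
Matching ψ and ψ′ at x = 0 gives r = (k₁ − k₂)/(k₁ + k₂), so R = r² = 0.01752 and T = 1 − R = 0.9825.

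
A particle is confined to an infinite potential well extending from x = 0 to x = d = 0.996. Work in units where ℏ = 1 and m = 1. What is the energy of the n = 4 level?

E = 79.6

The infinite-well eigenfunctions ψ_n = √(2/d) sin(nπx/d) vanish at both walls, giving E_n = n²π²ℏ²/(2md²).
E_4 = 4² × π² / (2 × 1 × 0.996²) = 79.59.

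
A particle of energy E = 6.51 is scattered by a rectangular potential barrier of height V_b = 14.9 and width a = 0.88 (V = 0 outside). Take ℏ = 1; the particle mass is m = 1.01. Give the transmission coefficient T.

Since E < V_b the interior solution is evanescent with decay constant κ = √(2m(V_b − E))/ℏ = 4.117.
κa = 3.623, sinh(κa) = 18.71.
The exact tunnelling result is T⁻¹ = 1 + V_b² sinh²(κa) / [4E(V_b − E)] = 356.6, so T = 0.00280.

T = 0.00280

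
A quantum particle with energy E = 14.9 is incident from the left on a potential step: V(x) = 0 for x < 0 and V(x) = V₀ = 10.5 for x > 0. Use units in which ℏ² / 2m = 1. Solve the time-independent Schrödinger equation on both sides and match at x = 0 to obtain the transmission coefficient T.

T = 0.912

The wavenumbers are k₁ = √(2mE)/ℏ = 3.860 on the left and k₂ = √(2m(E − V₀))/ℏ = 2.098 on the right.
Matching ψ and ψ′ at x = 0 gives r = (k₁ − k₂)/(k₁ + k₂), so R = r² = 0.08751 and T = 1 − R = 0.9125.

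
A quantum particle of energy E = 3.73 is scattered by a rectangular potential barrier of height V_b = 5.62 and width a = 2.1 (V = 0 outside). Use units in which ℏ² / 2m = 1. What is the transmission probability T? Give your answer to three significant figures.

E < V_b: inside the barrier ψ ∝ e^{±κx} with κ = √(2m(V_b − E))/ℏ = 1.375.
κa = 2.887, sinh(κa) = 8.942.
The exact tunnelling result is T⁻¹ = 1 + V_b² sinh²(κa) / [4E(V_b − E)] = 90.56, so T = 0.0110.

T = 0.0110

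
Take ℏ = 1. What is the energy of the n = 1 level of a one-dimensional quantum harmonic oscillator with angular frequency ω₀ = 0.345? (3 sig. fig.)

E = 0.518

Using E_n = (n + ½)ℏω₀: E_1 = 1.5 × 0.345 = 0.5175.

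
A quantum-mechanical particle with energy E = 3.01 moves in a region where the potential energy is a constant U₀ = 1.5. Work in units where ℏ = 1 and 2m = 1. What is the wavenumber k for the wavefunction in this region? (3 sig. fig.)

With E > U₀ the solution is oscillatory, ψ ∝ e^{±ikx} with k = √(2m(E − U₀))/ℏ.
k = √(2 × 0.5 × 1.51) = 1.229.

k = 1.23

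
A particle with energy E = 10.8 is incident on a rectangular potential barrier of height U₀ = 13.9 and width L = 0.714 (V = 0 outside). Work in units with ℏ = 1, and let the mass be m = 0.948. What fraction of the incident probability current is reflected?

R = 0.915

Since E < U₀ the interior solution is evanescent with decay constant κ = √(2m(U₀ − E))/ℏ = 2.424.
κL = 1.731, sinh(κL) = 2.735.
The exact tunnelling result is T⁻¹ = 1 + U₀² sinh²(κL) / [4E(U₀ − E)] = 11.79, so T = 0.0848.
R = 1 − T = 0.915.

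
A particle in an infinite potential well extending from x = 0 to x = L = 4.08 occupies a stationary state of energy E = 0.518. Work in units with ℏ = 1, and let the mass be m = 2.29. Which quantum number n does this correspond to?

n = 2

From E_n = n²π²ℏ²/(2mL²) invert to n = √(2mL²E)/(πℏ).
n = (4.08/π) × √(2 × 2.29 × 0.518) = 2.000 → n = 2.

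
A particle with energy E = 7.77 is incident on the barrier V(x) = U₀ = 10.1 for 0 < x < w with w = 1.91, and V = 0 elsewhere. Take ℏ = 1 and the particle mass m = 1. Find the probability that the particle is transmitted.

T = 0.000744

E < U₀: inside the barrier ψ ∝ e^{±κx} with κ = √(2m(U₀ − E))/ℏ = 2.159.
κw = 4.123, sinh(κw) = 30.87.
Matching ψ, ψ′ at both faces gives T = [1 + U₀² sinh²(κw) / (4E(U₀ − E))]⁻¹ = 1/1343 = 0.000744.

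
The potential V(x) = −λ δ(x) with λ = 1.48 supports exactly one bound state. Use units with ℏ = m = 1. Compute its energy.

For x ≠ 0 the bound state is ψ ∝ e^{−κ|x|}; integrating the TISE across the delta gives the cusp condition 2κ = 2mλ/ℏ², so κ = 1.480.
Then E = −ℏ²κ²/(2m) = −mλ²/(2ℏ²) = -1.095.

E = -1.10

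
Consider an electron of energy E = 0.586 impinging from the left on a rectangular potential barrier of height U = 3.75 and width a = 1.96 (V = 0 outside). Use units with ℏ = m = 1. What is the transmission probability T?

E < U: inside the barrier ψ ∝ e^{±κx} with κ = √(2m(U − E))/ℏ = 2.516.
κa = 4.930, sinh(κa) = 69.22.
The exact tunnelling result is T⁻¹ = 1 + U² sinh²(κa) / [4E(U − E)] = 9086, so T = 0.000110.

T = 0.000110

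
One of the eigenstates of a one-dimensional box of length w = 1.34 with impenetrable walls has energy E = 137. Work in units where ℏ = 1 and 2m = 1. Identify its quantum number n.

For an infinite well E_n = n²π²ℏ²/(2mw²), so n = (w/πℏ)√(2mE).
n = (1.34/π) × √(2 × 0.5 × 137) = 4.992 → n = 5.

n = 5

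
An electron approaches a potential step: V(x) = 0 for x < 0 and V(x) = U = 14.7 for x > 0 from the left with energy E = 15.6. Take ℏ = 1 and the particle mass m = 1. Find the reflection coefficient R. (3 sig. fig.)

R = 0.375

The wavenumbers are k₁ = √(2mE)/ℏ = 5.586 on the left and k₂ = √(2m(E − U))/ℏ = 1.342 on the right.
Matching ψ and ψ′ at x = 0 gives r = (k₁ − k₂)/(k₁ + k₂), so R = r² = 0.3753 and T = 1 − R = 0.6247.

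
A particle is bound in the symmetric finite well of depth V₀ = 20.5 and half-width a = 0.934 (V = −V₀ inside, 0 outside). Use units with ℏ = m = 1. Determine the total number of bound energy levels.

The dimensionless depth is z₀ = a√(2mV₀)/ℏ = 0.934 × √(41.00) = 5.981.
A new bound state (alternating even/odd) appears each time z₀ passes a multiple of π/2, so N = ⌊2z₀/π⌋ + 1 = ⌊3.807⌋ + 1 = 4.

N = 4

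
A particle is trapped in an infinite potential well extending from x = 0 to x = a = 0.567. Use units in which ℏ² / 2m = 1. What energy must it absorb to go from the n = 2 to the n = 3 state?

E_n = n²π²ℏ²/(2ma²), so ΔE = (3² − 2²) π²ℏ²/(2ma²).
ΔE = 5 × π² / (2 × 0.5 × 0.567²) = 153.5.

ΔE = 153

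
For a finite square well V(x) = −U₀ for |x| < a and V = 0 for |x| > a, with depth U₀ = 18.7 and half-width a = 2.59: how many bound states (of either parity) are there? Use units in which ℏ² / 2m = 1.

N = 8

The dimensionless depth is z₀ = a√(2mU₀)/ℏ = 2.59 × √(18.70) = 11.20.
A new bound state (alternating even/odd) appears each time z₀ passes a multiple of π/2, so N = ⌊2z₀/π⌋ + 1 = ⌊7.130⌋ + 1 = 8.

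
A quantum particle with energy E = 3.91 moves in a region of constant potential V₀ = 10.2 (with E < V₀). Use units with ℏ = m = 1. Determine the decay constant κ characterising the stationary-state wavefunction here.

Since E < V₀ the TISE in this region is ψ'' = κ²ψ with κ = √(2m(V₀ − E))/ℏ.
κ = √(2 × 1 × 6.29) = 3.547.

κ = 3.55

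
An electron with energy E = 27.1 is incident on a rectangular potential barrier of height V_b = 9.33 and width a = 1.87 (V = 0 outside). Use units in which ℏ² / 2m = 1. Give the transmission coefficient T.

E > V_b: inside the barrier k₂ = √(2m(E − V_b))/ℏ = 4.215, k₂a = 7.883.
T = [1 + V_b² sin²(k₂a) / (4E(E − V_b))]⁻¹ = 1/1.045 = 0.957.

T = 0.957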